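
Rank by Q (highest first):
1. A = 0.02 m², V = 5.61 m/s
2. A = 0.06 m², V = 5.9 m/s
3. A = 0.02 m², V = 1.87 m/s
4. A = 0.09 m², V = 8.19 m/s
Case 1: Q = 112.2 L/s
Case 2: Q = 354 L/s
Case 3: Q = 37.4 L/s
Case 4: Q = 737.1 L/s
Ranking (highest first): 4, 2, 1, 3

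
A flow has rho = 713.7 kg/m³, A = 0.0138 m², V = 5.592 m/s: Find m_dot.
Formula: \dot{m} = \rho A V
m_dot = 713.7·0.0138·5.592 = 55.08 kg/s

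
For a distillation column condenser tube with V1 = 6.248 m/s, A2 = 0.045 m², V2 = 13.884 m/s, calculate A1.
Formula: V_2 = \frac{A_1 V_1}{A_2}
Substituting knowns: 13.884 = A1·6.248/0.045
Solving for A1: A1 = 13.884·0.045/6.248 = 0.1 m²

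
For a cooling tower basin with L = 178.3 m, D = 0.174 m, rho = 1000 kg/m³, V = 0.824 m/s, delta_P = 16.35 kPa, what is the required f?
Formula: \Delta P = f \frac{L}{D} \frac{\rho V^2}{2}
Substituting knowns: 16.35 = f·(178.3/0.174)·0.5·1000·0.824²/1000
Solving for f: f = (16.35·1000)/((178.3/0.174)·0.5·1000·0.824²) = 0.047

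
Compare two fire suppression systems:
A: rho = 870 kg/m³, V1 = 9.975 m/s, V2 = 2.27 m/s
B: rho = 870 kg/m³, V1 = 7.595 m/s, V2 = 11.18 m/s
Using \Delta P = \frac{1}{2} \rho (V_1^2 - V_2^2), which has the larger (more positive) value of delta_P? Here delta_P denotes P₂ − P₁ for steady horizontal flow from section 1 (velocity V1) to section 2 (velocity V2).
delta_P(A) = 41.04 kPa, delta_P(B) = -29.28 kPa. Answer: A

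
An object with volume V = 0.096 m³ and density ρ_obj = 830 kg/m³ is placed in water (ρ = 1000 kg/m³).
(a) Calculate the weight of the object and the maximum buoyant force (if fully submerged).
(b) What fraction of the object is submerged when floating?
(a) W=rho_obj*g*V=830*9.81*0.096=781.7 N; F_B(max)=rho*g*V=1000*9.81*0.096=941.8 N
(b) Floating fraction=rho_obj/rho=830/1000=0.830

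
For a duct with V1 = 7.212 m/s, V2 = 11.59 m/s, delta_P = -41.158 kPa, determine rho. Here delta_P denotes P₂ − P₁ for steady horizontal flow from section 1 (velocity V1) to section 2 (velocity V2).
Formula: \Delta P = \frac{1}{2} \rho (V_1^2 - V_2^2)
Substituting knowns: -41.158 = 0.5·rho·(7.212² − 11.59²)/1000
Solving for rho: rho = 2·(-41.158·1000)/(7.212² − 11.59²) = 1000 kg/m³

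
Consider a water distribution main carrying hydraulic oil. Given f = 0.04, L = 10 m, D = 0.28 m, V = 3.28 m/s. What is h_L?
Formula: h_L = f \frac{L}{D} \frac{V^2}{2g}
h_L = 0.04·(10/0.28)·3.28²/(2·9.81) = 0.7833 m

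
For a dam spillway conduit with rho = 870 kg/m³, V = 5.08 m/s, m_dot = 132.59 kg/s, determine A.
Formula: \dot{m} = \rho A V
Substituting knowns: 132.59 = 870·A·5.08
Solving for A: A = 132.59/(870·5.08) = 0.03 m²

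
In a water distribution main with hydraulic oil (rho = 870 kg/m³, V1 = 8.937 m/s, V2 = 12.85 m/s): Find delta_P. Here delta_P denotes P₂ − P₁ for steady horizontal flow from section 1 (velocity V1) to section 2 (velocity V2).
Formula: \Delta P = \frac{1}{2} \rho (V_1^2 - V_2^2)
delta_P = 0.5·870·(8.937² − 12.85²)/1000 = -37.08 kPa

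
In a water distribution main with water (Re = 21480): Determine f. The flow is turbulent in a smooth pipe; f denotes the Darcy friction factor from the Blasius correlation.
Formula: f = \frac{0.316}{Re^{0.25}}
f = 0.316/21480^0.25 = 0.0261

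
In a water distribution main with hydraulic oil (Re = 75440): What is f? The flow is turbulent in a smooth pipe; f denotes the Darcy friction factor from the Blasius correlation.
Formula: f = \frac{0.316}{Re^{0.25}}
f = 0.316/75440^0.25 = 0.01907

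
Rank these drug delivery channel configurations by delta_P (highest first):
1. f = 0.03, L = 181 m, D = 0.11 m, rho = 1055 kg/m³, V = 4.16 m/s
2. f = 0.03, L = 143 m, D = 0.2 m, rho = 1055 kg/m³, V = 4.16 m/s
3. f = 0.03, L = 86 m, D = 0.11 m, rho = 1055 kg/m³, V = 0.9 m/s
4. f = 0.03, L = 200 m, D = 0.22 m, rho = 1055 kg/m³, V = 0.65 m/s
Case 1: delta_P = 450.6 kPa
Case 2: delta_P = 195.8 kPa
Case 3: delta_P = 10.02 kPa
Case 4: delta_P = 6.078 kPa
Ranking (highest first): 1, 2, 3, 4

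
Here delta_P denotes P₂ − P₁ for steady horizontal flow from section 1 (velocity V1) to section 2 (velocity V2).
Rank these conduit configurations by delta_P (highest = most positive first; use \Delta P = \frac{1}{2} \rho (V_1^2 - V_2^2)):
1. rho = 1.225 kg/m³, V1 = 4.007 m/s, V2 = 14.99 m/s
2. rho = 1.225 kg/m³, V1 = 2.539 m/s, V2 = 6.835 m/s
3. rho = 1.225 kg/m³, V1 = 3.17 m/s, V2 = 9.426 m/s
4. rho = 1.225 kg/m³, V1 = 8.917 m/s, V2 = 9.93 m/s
Case 1: delta_P = -0.1278 kPa
Case 2: delta_P = -0.02467 kPa
Case 3: delta_P = -0.04827 kPa
Case 4: delta_P = -0.01169 kPa
Ranking (highest first): 4, 2, 3, 1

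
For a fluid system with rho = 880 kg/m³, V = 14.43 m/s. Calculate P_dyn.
Formula: P_{dyn} = \frac{1}{2} \rho V^2
P_dyn = 0.5·880·14.43²/1000 = 91.62 kPa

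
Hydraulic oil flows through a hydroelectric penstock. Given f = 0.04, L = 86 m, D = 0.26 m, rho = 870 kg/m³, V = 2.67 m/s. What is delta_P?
Formula: \Delta P = f \frac{L}{D} \frac{\rho V^2}{2}
delta_P = 0.04·(86/0.26)·0.5·870·2.67²/1000 = 41.03 kPa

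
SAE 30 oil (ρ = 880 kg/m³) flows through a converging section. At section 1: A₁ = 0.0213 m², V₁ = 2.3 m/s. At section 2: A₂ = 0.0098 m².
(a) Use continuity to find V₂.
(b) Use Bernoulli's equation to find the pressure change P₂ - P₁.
(a) Continuity: A₁V₁=A₂V₂ -> V₂=A₁V₁/A₂=0.0213*2.3/0.0098=5.00 m/s
(b) Bernoulli: P₂-P₁=0.5*rho*(V₁^2-V₂^2)/1000=0.5*880*(2.3^2-5.00^2)/1000=-8.672 kPa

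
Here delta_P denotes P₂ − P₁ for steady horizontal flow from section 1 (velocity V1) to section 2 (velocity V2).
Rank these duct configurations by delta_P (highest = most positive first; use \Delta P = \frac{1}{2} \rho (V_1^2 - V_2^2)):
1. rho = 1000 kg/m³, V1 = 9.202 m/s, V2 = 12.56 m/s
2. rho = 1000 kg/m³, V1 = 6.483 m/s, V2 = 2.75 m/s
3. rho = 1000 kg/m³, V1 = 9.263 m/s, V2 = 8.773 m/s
Case 1: delta_P = -36.54 kPa
Case 2: delta_P = 17.23 kPa
Case 3: delta_P = 4.419 kPa
Ranking (highest first): 2, 3, 1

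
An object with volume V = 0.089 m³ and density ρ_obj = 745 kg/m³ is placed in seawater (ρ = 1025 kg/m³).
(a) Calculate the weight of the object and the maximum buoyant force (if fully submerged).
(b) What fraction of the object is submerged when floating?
(a) W=rho_obj*g*V=745*9.81*0.089=650.5 N; F_B(max)=rho*g*V=1025*9.81*0.089=894.9 N
(b) Floating fraction=rho_obj/rho=745/1025=0.727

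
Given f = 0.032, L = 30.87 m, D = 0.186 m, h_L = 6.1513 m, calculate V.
Formula: h_L = f \frac{L}{D} \frac{V^2}{2g}
Substituting knowns: 6.1513 = 0.032·(30.87/0.186)·V²/(2·9.81)
Solving for V: V = √(6.1513·2·9.81/(0.032·(30.87/0.186))) = 4.767 m/s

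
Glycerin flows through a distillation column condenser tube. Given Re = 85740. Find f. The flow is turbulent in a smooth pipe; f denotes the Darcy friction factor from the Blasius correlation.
Formula: f = \frac{0.316}{Re^{0.25}}
f = 0.316/85740^0.25 = 0.01847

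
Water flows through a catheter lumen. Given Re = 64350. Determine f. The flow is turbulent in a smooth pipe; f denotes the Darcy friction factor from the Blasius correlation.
Formula: f = \frac{0.316}{Re^{0.25}}
f = 0.316/64350^0.25 = 0.01984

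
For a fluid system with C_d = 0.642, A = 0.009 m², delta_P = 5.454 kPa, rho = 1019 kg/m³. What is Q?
Formula: Q = C_d A \sqrt{\frac{2 \Delta P}{\rho}}
Q = 0.642·0.009·√(2·(5.454·1000)/1019)·1000 = 18.9 L/s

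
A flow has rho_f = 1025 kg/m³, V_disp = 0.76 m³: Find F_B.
Formula: F_B = \rho_f g V_{disp}
F_B = 1025·9.81·0.76 = 7642 N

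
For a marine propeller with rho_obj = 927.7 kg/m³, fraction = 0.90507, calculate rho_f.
Formula: f_{sub} = \frac{\rho_{obj}}{\rho_f}
Substituting knowns: 0.90507 = 927.7/rho_f
Solving for rho_f: rho_f = 927.7/0.90507 = 1025 kg/m³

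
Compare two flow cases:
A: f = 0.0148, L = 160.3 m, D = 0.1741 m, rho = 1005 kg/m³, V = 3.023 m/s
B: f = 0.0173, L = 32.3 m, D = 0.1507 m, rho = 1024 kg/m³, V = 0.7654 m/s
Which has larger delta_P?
delta_P(A) = 62.58 kPa, delta_P(B) = 1.112 kPa. Answer: A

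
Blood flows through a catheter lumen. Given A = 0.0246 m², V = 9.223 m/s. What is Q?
Formula: Q = A V
Q = 0.0246·9.223·1000 = 226.9 L/s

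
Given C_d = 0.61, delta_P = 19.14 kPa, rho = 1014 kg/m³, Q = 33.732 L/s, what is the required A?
Formula: Q = C_d A \sqrt{\frac{2 \Delta P}{\rho}}
Substituting knowns: 33.732 = 0.61·A·√(2·(19.14·1000)/1014)·1000
Solving for A: A = (33.732/1000)/(0.61·√(2·(19.14·1000)/1014)) = 0.009 m²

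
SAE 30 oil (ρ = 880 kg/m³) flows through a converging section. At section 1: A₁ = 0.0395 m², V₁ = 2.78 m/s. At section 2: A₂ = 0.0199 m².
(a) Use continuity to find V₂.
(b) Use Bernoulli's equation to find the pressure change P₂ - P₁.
(a) Continuity: A₁V₁=A₂V₂ -> V₂=A₁V₁/A₂=0.0395*2.78/0.0199=5.52 m/s
(b) Bernoulli: P₂-P₁=0.5*rho*(V₁^2-V₂^2)/1000=0.5*880*(2.78^2-5.52^2)/1000=-10.01 kPa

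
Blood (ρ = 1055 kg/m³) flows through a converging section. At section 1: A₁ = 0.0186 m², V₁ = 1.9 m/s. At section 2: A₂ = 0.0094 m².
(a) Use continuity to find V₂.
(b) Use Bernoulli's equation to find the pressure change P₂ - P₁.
(a) Continuity: A₁V₁=A₂V₂ -> V₂=A₁V₁/A₂=0.0186*1.9/0.0094=3.76 m/s
(b) Bernoulli: P₂-P₁=0.5*rho*(V₁^2-V₂^2)/1000=0.5*1055*(1.9^2-3.76^2)/1000=-5.553 kPa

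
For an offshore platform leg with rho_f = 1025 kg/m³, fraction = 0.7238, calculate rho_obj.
Formula: f_{sub} = \frac{\rho_{obj}}{\rho_f}
Substituting knowns: 0.7238 = rho_obj/1025
Solving for rho_obj: rho_obj = 0.7238·1025 = 741.9 kg/m³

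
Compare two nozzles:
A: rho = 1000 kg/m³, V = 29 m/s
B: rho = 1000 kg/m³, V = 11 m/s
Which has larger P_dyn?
P_dyn(A) = 420.5 kPa, P_dyn(B) = 60.5 kPa. Answer: A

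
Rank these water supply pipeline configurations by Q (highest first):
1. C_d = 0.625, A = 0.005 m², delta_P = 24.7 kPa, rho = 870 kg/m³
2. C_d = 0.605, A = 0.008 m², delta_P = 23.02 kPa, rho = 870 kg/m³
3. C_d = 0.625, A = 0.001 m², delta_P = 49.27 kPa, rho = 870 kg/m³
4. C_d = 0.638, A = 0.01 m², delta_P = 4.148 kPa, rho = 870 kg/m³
Case 1: Q = 23.55 L/s
Case 2: Q = 35.21 L/s
Case 3: Q = 6.652 L/s
Case 4: Q = 19.7 L/s
Ranking (highest first): 2, 1, 4, 3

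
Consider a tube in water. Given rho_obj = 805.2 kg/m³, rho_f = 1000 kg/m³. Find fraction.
Formula: f_{sub} = \frac{\rho_{obj}}{\rho_f}
fraction = 805.2/1000 = 0.8052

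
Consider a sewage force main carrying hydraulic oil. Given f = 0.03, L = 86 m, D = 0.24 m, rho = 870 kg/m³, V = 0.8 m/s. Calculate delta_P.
Formula: \Delta P = f \frac{L}{D} \frac{\rho V^2}{2}
delta_P = 0.03·(86/0.24)·0.5·870·0.8²/1000 = 2.993 kPa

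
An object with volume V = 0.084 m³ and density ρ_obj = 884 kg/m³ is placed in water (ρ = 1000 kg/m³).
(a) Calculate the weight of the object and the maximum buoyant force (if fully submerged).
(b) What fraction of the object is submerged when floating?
(a) W=rho_obj*g*V=884*9.81*0.084=728.5 N; F_B(max)=rho*g*V=1000*9.81*0.084=824.0 N
(b) Floating fraction=rho_obj/rho=884/1000=0.884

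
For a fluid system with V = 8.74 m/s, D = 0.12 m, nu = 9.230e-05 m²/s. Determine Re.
Formula: Re = \frac{V D}{\nu}
Re = 8.74·0.12/9.230e-05 = 11363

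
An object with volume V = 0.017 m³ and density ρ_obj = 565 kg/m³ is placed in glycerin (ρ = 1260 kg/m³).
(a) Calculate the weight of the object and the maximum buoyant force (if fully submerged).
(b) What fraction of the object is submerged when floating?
(a) W=rho_obj*g*V=565*9.81*0.017=94.2 N; F_B(max)=rho*g*V=1260*9.81*0.017=210.1 N
(b) Floating fraction=rho_obj/rho=565/1260=0.448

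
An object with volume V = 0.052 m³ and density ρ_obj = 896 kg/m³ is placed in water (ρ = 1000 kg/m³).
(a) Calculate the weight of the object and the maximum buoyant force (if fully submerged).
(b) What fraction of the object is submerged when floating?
(a) W=rho_obj*g*V=896*9.81*0.052=457.1 N; F_B(max)=rho*g*V=1000*9.81*0.052=510.1 N
(b) Floating fraction=rho_obj/rho=896/1000=0.896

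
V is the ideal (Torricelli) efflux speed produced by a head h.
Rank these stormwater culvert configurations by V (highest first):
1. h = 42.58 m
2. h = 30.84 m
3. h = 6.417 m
Case 1: V = 28.9 m/s
Case 2: V = 24.6 m/s
Case 3: V = 11.22 m/s
Ranking (highest first): 1, 2, 3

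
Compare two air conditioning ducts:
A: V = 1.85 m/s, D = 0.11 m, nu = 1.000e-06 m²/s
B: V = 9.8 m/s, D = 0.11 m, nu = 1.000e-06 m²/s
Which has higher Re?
Re(A) = 203500, Re(B) = 1.078e+06. Answer: B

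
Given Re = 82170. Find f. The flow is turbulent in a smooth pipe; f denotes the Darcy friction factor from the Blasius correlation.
Formula: f = \frac{0.316}{Re^{0.25}}
f = 0.316/82170^0.25 = 0.01866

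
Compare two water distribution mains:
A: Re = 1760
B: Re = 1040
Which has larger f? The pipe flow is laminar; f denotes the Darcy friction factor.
f(A) = 0.03636, f(B) = 0.06154. Answer: B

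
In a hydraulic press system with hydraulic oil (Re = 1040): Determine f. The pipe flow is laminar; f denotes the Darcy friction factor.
Formula: f = \frac{64}{Re}
f = 64/1040 = 0.06154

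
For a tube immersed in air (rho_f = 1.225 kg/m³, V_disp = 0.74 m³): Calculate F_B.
Formula: F_B = \rho_f g V_{disp}
F_B = 1.225·9.81·0.74 = 8.893 N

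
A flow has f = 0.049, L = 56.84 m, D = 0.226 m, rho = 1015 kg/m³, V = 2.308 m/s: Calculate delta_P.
Formula: \Delta P = f \frac{L}{D} \frac{\rho V^2}{2}
delta_P = 0.049·(56.84/0.226)·0.5·1015·2.308²/1000 = 33.32 kPa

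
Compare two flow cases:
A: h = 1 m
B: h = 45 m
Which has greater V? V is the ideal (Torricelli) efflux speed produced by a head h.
V(A) = 4.429 m/s, V(B) = 29.71 m/s. Answer: B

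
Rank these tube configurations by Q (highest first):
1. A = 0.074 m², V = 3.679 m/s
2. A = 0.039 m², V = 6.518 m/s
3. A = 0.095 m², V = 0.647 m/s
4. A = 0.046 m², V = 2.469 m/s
Case 1: Q = 272.2 L/s
Case 2: Q = 254.2 L/s
Case 3: Q = 61.47 L/s
Case 4: Q = 113.6 L/s
Ranking (highest first): 1, 2, 4, 3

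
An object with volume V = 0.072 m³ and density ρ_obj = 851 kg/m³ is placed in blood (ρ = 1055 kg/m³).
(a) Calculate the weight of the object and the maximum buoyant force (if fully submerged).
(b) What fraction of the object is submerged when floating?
(a) W=rho_obj*g*V=851*9.81*0.072=601.1 N; F_B(max)=rho*g*V=1055*9.81*0.072=745.2 N
(b) Floating fraction=rho_obj/rho=851/1055=0.807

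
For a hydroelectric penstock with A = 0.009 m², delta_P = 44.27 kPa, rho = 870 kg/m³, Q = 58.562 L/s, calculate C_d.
Formula: Q = C_d A \sqrt{\frac{2 \Delta P}{\rho}}
Substituting knowns: 58.562 = C_d·0.009·√(2·(44.27·1000)/870)·1000
Solving for C_d: C_d = (58.562/1000)/(0.009·√(2·(44.27·1000)/870)) = 0.645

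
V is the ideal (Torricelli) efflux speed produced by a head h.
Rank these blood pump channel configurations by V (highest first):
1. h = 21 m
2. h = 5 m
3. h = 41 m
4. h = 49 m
Case 1: V = 20.3 m/s
Case 2: V = 9.905 m/s
Case 3: V = 28.36 m/s
Case 4: V = 31.01 m/s
Ranking (highest first): 4, 3, 1, 2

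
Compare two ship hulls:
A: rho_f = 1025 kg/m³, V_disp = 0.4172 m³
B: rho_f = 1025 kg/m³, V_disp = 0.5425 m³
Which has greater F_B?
F_B(A) = 4195 N, F_B(B) = 5455 N. Answer: B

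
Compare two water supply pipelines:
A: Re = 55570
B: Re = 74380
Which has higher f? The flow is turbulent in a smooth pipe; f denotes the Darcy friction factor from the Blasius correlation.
f(A) = 0.02058, f(B) = 0.01913. Answer: A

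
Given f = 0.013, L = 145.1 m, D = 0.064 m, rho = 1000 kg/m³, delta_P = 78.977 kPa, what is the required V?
Formula: \Delta P = f \frac{L}{D} \frac{\rho V^2}{2}
Substituting knowns: 78.977 = 0.013·(145.1/0.064)·0.5·1000·V²/1000
Solving for V: V = √((78.977·1000)/(0.013·(145.1/0.064)·0.5·1000)) = 2.315 m/s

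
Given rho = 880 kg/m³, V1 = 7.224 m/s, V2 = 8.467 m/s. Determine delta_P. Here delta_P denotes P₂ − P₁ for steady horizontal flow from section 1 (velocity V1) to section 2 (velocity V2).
Formula: \Delta P = \frac{1}{2} \rho (V_1^2 - V_2^2)
delta_P = 0.5·880·(7.224² − 8.467²)/1000 = -8.582 kPa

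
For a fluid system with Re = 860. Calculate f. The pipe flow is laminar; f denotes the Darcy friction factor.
Formula: f = \frac{64}{Re}
f = 64/860 = 0.07442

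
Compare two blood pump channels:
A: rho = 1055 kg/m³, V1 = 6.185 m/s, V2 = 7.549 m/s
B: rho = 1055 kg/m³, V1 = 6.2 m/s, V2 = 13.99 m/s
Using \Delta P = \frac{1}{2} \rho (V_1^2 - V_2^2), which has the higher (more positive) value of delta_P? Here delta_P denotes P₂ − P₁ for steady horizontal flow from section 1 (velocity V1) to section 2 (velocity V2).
delta_P(A) = -9.882 kPa, delta_P(B) = -82.97 kPa. Answer: A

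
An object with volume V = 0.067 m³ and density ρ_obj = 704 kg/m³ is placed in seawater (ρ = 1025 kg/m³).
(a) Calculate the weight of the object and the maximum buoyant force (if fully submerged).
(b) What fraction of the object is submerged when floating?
(a) W=rho_obj*g*V=704*9.81*0.067=462.7 N; F_B(max)=rho*g*V=1025*9.81*0.067=673.7 N
(b) Floating fraction=rho_obj/rho=704/1025=0.687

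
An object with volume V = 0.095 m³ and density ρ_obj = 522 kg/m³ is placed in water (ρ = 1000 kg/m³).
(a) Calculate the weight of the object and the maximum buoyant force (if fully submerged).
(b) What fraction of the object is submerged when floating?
(a) W=rho_obj*g*V=522*9.81*0.095=486.5 N; F_B(max)=rho*g*V=1000*9.81*0.095=932.0 N
(b) Floating fraction=rho_obj/rho=522/1000=0.522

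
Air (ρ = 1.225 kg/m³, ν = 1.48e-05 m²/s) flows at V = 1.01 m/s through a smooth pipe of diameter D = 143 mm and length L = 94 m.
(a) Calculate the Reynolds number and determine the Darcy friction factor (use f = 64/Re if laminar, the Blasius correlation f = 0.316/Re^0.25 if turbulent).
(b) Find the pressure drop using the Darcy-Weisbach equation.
(a) Re = V·D/ν = 1.01·0.143/1.48e-05 = 9758.8 → turbulent (Re > 4000); f = 0.316/Re^0.25 = 0.316/9758.8^0.25 = 0.031793
(b) Darcy-Weisbach: ΔP = f·(L/D)·½ρV²/1000 = 0.031793·(94/0.143)·½·1.225·1.01²/1000 = 0.01306 kPa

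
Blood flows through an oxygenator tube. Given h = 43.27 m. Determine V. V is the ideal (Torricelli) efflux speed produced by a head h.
Formula: V = \sqrt{2 g h}
V = √(2·9.81·43.27) = 29.14 m/s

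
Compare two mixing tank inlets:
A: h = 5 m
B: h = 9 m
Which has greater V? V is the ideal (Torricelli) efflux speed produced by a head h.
V(A) = 9.905 m/s, V(B) = 13.29 m/s. Answer: B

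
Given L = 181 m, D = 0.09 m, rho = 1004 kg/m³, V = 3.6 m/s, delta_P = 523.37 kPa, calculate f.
Formula: \Delta P = f \frac{L}{D} \frac{\rho V^2}{2}
Substituting knowns: 523.37 = f·(181/0.09)·0.5·1004·3.6²/1000
Solving for f: f = (523.37·1000)/((181/0.09)·0.5·1004·3.6²) = 0.04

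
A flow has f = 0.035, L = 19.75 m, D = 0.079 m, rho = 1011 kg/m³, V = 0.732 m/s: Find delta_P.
Formula: \Delta P = f \frac{L}{D} \frac{\rho V^2}{2}
delta_P = 0.035·(19.75/0.079)·0.5·1011·0.732²/1000 = 2.37 kPa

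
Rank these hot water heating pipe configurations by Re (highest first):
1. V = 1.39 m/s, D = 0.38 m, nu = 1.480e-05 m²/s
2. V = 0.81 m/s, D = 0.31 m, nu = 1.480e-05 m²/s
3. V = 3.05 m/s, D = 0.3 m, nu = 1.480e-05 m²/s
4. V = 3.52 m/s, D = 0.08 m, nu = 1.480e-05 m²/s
Case 1: Re = 35689
Case 2: Re = 16966
Case 3: Re = 61824
Case 4: Re = 19027
Ranking (highest first): 3, 1, 4, 2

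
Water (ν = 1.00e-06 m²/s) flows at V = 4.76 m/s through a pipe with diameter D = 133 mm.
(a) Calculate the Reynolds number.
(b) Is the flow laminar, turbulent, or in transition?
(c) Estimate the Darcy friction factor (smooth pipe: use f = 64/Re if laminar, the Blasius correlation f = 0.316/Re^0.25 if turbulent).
(a) Re = V·D/ν = 4.76·0.133/1.00e-06 = 633080
(b) Flow regime: turbulent (Re > 4000)
(c) Friction factor: f = 0.316/Re^0.25 = 0.316/633080^0.25 = 0.0112 (Blasius is strictly valid for Re ≲ 1e5; used here as the smooth-pipe estimate the problem specifies)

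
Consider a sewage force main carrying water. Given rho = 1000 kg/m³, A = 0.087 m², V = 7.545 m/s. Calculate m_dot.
Formula: \dot{m} = \rho A V
m_dot = 1000·0.087·7.545 = 656.4 kg/s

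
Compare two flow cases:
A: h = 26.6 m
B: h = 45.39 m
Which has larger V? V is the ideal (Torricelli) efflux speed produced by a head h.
V(A) = 22.84 m/s, V(B) = 29.84 m/s. Answer: B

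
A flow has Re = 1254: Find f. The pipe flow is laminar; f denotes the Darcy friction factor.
Formula: f = \frac{64}{Re}
f = 64/1254 = 0.05104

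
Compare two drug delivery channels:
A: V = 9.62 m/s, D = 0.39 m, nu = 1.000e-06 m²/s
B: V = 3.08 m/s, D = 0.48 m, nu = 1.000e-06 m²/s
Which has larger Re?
Re(A) = 3.752e+06, Re(B) = 1.478e+06. Answer: A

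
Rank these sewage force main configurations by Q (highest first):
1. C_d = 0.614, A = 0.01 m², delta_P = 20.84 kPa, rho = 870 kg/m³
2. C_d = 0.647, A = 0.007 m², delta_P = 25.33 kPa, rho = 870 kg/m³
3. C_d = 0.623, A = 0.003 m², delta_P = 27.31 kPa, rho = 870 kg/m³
Case 1: Q = 42.5 L/s
Case 2: Q = 34.56 L/s
Case 3: Q = 14.81 L/s
Ranking (highest first): 1, 2, 3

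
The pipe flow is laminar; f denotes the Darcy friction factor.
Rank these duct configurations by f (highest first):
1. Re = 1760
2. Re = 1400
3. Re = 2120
Case 1: f = 0.03636
Case 2: f = 0.04571
Case 3: f = 0.03019
Ranking (highest first): 2, 1, 3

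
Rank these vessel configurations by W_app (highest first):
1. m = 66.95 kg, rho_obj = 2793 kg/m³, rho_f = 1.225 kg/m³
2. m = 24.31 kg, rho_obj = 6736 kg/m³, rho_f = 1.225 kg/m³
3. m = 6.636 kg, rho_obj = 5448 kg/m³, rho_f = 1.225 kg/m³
Case 1: W_app = 656.5 N
Case 2: W_app = 238.4 N
Case 3: W_app = 65.08 N
Ranking (highest first): 1, 2, 3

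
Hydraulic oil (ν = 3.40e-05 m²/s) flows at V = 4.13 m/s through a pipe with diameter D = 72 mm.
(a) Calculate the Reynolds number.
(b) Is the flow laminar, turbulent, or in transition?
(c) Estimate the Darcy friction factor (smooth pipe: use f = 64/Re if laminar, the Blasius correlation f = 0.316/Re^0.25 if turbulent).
(a) Re = V·D/ν = 4.13·0.072/3.40e-05 = 8745.9
(b) Flow regime: turbulent (Re > 4000)
(c) Friction factor: f = 0.316/Re^0.25 = 0.316/8745.9^0.25 = 0.03268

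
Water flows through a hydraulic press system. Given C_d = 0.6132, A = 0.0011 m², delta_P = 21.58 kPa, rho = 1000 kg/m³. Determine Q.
Formula: Q = C_d A \sqrt{\frac{2 \Delta P}{\rho}}
Q = 0.6132·0.0011·√(2·(21.58·1000)/1000)·1000 = 4.431 L/s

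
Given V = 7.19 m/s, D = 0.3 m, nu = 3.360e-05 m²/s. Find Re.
Formula: Re = \frac{V D}{\nu}
Re = 7.19·0.3/3.360e-05 = 64196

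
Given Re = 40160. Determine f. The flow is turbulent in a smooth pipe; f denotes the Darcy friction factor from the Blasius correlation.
Formula: f = \frac{0.316}{Re^{0.25}}
f = 0.316/40160^0.25 = 0.02232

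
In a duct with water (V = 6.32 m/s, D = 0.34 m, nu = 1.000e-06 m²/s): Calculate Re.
Formula: Re = \frac{V D}{\nu}
Re = 6.32·0.34/1.000e-06 = 2.149e+06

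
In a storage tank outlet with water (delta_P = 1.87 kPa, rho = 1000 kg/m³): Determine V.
Formula: V = \sqrt{\frac{2 \Delta P}{\rho}}
V = √(2·(1.87·1000)/1000) = 1.934 m/s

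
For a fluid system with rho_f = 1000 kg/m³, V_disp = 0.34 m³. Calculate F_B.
Formula: F_B = \rho_f g V_{disp}
F_B = 1000·9.81·0.34 = 3335 N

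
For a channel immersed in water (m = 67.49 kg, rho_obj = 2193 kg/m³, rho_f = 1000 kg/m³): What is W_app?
Formula: W_{app} = mg\left(1 - \frac{\rho_f}{\rho_{obj}}\right)
W_app = 67.49·9.81·(1 − 1000/2193) = 360.2 N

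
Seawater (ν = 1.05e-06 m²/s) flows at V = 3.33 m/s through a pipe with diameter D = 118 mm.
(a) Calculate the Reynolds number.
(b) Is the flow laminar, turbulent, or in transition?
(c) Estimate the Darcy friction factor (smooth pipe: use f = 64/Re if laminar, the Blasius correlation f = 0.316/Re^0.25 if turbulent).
(a) Re = V·D/ν = 3.33·0.118/1.05e-06 = 374230
(b) Flow regime: turbulent (Re > 4000)
(c) Friction factor: f = 0.316/Re^0.25 = 0.316/374230^0.25 = 0.01278 (Blasius is strictly valid for Re ≲ 1e5; used here as the smooth-pipe estimate the problem specifies)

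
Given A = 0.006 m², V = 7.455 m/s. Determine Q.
Formula: Q = A V
Q = 0.006·7.455·1000 = 44.73 L/s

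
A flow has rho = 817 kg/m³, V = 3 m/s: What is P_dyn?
Formula: P_{dyn} = \frac{1}{2} \rho V^2
P_dyn = 0.5·817·3²/1000 = 3.676 kPa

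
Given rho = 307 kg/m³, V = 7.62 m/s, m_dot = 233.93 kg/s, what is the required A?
Formula: \dot{m} = \rho A V
Substituting knowns: 233.93 = 307·A·7.62
Solving for A: A = 233.93/(307·7.62) = 0.1 m²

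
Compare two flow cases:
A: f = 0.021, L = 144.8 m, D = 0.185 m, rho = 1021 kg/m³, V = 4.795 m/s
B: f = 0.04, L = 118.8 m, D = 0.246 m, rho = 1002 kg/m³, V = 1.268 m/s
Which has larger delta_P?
delta_P(A) = 192.9 kPa, delta_P(B) = 15.56 kPa. Answer: A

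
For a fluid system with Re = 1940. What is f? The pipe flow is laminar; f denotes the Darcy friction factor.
Formula: f = \frac{64}{Re}
f = 64/1940 = 0.03299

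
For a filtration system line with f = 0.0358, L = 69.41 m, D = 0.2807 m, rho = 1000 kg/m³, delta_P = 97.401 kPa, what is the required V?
Formula: \Delta P = f \frac{L}{D} \frac{\rho V^2}{2}
Substituting knowns: 97.401 = 0.0358·(69.41/0.2807)·0.5·1000·V²/1000
Solving for V: V = √((97.401·1000)/(0.0358·(69.41/0.2807)·0.5·1000)) = 4.691 m/s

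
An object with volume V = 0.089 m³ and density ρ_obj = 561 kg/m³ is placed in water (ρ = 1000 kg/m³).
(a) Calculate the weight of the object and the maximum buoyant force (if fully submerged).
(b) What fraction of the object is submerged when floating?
(a) W=rho_obj*g*V=561*9.81*0.089=489.8 N; F_B(max)=rho*g*V=1000*9.81*0.089=873.1 N
(b) Floating fraction=rho_obj/rho=561/1000=0.561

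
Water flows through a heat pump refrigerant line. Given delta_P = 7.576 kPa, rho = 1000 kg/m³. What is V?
Formula: V = \sqrt{\frac{2 \Delta P}{\rho}}
V = √(2·(7.576·1000)/1000) = 3.893 m/s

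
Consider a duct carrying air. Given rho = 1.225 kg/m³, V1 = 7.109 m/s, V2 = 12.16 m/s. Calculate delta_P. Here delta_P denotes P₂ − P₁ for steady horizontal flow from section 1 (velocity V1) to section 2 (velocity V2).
Formula: \Delta P = \frac{1}{2} \rho (V_1^2 - V_2^2)
delta_P = 0.5·1.225·(7.109² − 12.16²)/1000 = -0.05961 kPa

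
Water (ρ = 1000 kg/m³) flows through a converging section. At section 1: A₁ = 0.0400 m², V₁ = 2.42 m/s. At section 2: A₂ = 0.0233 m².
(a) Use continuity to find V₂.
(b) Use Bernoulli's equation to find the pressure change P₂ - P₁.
(a) Continuity: A₁V₁=A₂V₂ -> V₂=A₁V₁/A₂=0.0400*2.42/0.0233=4.15 m/s
(b) Bernoulli: P₂-P₁=0.5*rho*(V₁^2-V₂^2)/1000=0.5*1000*(2.42^2-4.15^2)/1000=-5.683 kPa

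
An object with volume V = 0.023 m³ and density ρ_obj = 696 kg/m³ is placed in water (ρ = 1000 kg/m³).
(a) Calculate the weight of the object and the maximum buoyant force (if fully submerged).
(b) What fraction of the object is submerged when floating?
(a) W=rho_obj*g*V=696*9.81*0.023=157.0 N; F_B(max)=rho*g*V=1000*9.81*0.023=225.6 N
(b) Floating fraction=rho_obj/rho=696/1000=0.696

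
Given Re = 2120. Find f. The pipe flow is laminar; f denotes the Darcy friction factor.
Formula: f = \frac{64}{Re}
f = 64/2120 = 0.03019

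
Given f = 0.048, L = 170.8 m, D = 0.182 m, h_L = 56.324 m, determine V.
Formula: h_L = f \frac{L}{D} \frac{V^2}{2g}
Substituting knowns: 56.324 = 0.048·(170.8/0.182)·V²/(2·9.81)
Solving for V: V = √(56.324·2·9.81/(0.048·(170.8/0.182))) = 4.953 m/s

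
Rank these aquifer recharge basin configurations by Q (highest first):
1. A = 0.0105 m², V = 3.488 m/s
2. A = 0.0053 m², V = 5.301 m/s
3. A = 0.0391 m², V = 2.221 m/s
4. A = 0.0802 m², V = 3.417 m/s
Case 1: Q = 36.62 L/s
Case 2: Q = 28.1 L/s
Case 3: Q = 86.84 L/s
Case 4: Q = 274 L/s
Ranking (highest first): 4, 3, 1, 2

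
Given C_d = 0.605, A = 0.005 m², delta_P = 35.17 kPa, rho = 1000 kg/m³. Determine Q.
Formula: Q = C_d A \sqrt{\frac{2 \Delta P}{\rho}}
Q = 0.605·0.005·√(2·(35.17·1000)/1000)·1000 = 25.37 L/s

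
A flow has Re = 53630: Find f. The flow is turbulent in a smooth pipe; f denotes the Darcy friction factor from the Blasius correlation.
Formula: f = \frac{0.316}{Re^{0.25}}
f = 0.316/53630^0.25 = 0.02077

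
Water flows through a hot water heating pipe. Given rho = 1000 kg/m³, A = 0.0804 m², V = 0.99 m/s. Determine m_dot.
Formula: \dot{m} = \rho A V
m_dot = 1000·0.0804·0.99 = 79.6 kg/s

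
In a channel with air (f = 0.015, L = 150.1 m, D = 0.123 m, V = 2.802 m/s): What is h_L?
Formula: h_L = f \frac{L}{D} \frac{V^2}{2g}
h_L = 0.015·(150.1/0.123)·2.802²/(2·9.81) = 7.325 m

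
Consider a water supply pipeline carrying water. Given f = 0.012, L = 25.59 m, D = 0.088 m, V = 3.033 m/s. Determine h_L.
Formula: h_L = f \frac{L}{D} \frac{V^2}{2g}
h_L = 0.012·(25.59/0.088)·3.033²/(2·9.81) = 1.636 m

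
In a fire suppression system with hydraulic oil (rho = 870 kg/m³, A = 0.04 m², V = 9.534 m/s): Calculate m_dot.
Formula: \dot{m} = \rho A V
m_dot = 870·0.04·9.534 = 331.8 kg/s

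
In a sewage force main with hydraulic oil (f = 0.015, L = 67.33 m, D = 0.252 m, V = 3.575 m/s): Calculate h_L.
Formula: h_L = f \frac{L}{D} \frac{V^2}{2g}
h_L = 0.015·(67.33/0.252)·3.575²/(2·9.81) = 2.611 m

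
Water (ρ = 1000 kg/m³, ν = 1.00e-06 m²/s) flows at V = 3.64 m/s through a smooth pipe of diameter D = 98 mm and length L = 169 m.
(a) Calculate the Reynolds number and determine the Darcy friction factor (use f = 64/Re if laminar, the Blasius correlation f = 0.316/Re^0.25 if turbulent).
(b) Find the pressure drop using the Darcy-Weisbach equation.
(a) Re = V·D/ν = 3.64·0.098/1.00e-06 = 356720 → turbulent (Re > 4000); f = 0.316/Re^0.25 = 0.316/356720^0.25 = 0.01293 (Blasius is strictly valid for Re ≲ 1e5; used here as the smooth-pipe estimate the problem specifies)
(b) Darcy-Weisbach: ΔP = f·(L/D)·½ρV²/1000 = 0.01293·(169/0.098)·½·1000·3.64²/1000 = 147.7 kPa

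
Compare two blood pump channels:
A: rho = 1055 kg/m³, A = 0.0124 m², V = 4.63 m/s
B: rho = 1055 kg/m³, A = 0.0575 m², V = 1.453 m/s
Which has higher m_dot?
m_dot(A) = 60.57 kg/s, m_dot(B) = 88.14 kg/s. Answer: B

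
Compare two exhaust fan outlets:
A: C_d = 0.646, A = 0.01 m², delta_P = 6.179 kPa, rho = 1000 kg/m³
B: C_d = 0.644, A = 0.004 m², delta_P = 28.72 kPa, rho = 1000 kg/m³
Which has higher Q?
Q(A) = 22.71 L/s, Q(B) = 19.52 L/s. Answer: A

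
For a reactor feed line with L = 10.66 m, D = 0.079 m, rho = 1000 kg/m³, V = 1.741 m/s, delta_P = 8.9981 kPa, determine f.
Formula: \Delta P = f \frac{L}{D} \frac{\rho V^2}{2}
Substituting knowns: 8.9981 = f·(10.66/0.079)·0.5·1000·1.741²/1000
Solving for f: f = (8.9981·1000)/((10.66/0.079)·0.5·1000·1.741²) = 0.044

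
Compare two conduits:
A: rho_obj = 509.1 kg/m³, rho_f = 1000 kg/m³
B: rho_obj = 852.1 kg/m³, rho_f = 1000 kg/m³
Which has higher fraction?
fraction(A) = 0.5091, fraction(B) = 0.8521. Answer: B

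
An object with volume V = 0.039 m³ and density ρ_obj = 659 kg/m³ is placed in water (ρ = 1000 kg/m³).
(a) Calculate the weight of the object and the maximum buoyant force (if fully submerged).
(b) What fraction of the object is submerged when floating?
(a) W=rho_obj*g*V=659*9.81*0.039=252.1 N; F_B(max)=rho*g*V=1000*9.81*0.039=382.6 N
(b) Floating fraction=rho_obj/rho=659/1000=0.659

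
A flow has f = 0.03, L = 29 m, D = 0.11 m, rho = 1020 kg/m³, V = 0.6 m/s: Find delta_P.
Formula: \Delta P = f \frac{L}{D} \frac{\rho V^2}{2}
delta_P = 0.03·(29/0.11)·0.5·1020·0.6²/1000 = 1.452 kPa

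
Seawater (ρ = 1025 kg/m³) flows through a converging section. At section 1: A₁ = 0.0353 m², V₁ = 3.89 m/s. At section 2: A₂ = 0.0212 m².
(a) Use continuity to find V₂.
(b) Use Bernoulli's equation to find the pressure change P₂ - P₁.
(a) Continuity: A₁V₁=A₂V₂ -> V₂=A₁V₁/A₂=0.0353*3.89/0.0212=6.48 m/s
(b) Bernoulli: P₂-P₁=0.5*rho*(V₁^2-V₂^2)/1000=0.5*1025*(3.89^2-6.48^2)/1000=-13.76 kPa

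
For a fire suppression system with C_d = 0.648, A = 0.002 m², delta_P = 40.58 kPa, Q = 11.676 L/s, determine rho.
Formula: Q = C_d A \sqrt{\frac{2 \Delta P}{\rho}}
Substituting knowns: 11.676 = 0.648·0.002·√(2·(40.58·1000)/rho)·1000
Solving for rho: rho = 2·(40.58·1000)/((11.676/1000)/(0.648·0.002))² = 999.9 kg/m³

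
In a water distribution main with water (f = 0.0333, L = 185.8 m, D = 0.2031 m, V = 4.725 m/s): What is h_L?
Formula: h_L = f \frac{L}{D} \frac{V^2}{2g}
h_L = 0.0333·(185.8/0.2031)·4.725²/(2·9.81) = 34.66 m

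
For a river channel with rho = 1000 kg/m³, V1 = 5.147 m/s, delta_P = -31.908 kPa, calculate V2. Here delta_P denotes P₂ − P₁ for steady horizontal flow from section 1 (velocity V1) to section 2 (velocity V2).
Formula: \Delta P = \frac{1}{2} \rho (V_1^2 - V_2^2)
Substituting knowns: -31.908 = 0.5·1000·(5.147² − V2²)/1000
Solving for V2: V2 = √(5.147² − 2·(-31.908·1000)/1000) = 9.503 m/s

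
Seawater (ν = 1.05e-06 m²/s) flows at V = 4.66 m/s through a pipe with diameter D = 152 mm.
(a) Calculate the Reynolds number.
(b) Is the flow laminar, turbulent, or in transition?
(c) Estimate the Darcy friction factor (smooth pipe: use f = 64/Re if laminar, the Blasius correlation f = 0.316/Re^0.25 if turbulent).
(a) Re = V·D/ν = 4.66·0.152/1.05e-06 = 674590
(b) Flow regime: turbulent (Re > 4000)
(c) Friction factor: f = 0.316/Re^0.25 = 0.316/674590^0.25 = 0.01103 (Blasius is strictly valid for Re ≲ 1e5; used here as the smooth-pipe estimate the problem specifies)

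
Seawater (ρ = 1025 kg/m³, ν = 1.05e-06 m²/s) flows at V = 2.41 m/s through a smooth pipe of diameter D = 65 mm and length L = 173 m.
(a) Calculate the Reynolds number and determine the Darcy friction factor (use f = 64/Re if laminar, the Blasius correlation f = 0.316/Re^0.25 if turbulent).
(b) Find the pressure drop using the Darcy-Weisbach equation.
(a) Re = V·D/ν = 2.41·0.065/1.05e-06 = 149190 → turbulent (Re > 4000); f = 0.316/Re^0.25 = 0.316/149190^0.25 = 0.016079 (Blasius is strictly valid for Re ≲ 1e5; used here as the smooth-pipe estimate the problem specifies)
(b) Darcy-Weisbach: ΔP = f·(L/D)·½ρV²/1000 = 0.016079·(173/0.065)·½·1025·2.41²/1000 = 127.4 kPa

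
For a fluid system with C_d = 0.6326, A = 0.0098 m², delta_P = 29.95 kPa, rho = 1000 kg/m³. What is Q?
Formula: Q = C_d A \sqrt{\frac{2 \Delta P}{\rho}}
Q = 0.6326·0.0098·√(2·(29.95·1000)/1000)·1000 = 47.98 L/s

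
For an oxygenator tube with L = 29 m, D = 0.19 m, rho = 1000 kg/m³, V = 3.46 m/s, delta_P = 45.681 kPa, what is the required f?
Formula: \Delta P = f \frac{L}{D} \frac{\rho V^2}{2}
Substituting knowns: 45.681 = f·(29/0.19)·0.5·1000·3.46²/1000
Solving for f: f = (45.681·1000)/((29/0.19)·0.5·1000·3.46²) = 0.05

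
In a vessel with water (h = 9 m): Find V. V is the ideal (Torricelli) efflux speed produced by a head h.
Formula: V = \sqrt{2 g h}
V = √(2·9.81·9) = 13.29 m/s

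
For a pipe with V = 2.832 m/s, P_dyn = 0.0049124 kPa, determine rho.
Formula: P_{dyn} = \frac{1}{2} \rho V^2
Substituting knowns: 0.0049124 = 0.5·rho·2.832²/1000
Solving for rho: rho = 2·(0.0049124·1000)/2.832² = 1.225 kg/m³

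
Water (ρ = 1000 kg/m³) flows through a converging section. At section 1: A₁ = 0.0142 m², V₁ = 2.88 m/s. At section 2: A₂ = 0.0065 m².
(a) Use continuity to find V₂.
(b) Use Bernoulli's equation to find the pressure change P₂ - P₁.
(a) Continuity: A₁V₁=A₂V₂ -> V₂=A₁V₁/A₂=0.0142*2.88/0.0065=6.29 m/s
(b) Bernoulli: P₂-P₁=0.5*rho*(V₁^2-V₂^2)/1000=0.5*1000*(2.88^2-6.29^2)/1000=-15.63 kPa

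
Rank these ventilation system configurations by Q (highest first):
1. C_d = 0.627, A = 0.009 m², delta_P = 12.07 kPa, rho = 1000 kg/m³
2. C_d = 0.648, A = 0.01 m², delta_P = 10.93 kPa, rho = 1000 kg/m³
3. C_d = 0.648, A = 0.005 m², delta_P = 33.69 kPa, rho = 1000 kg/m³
Case 1: Q = 27.73 L/s
Case 2: Q = 30.3 L/s
Case 3: Q = 26.6 L/s
Ranking (highest first): 2, 1, 3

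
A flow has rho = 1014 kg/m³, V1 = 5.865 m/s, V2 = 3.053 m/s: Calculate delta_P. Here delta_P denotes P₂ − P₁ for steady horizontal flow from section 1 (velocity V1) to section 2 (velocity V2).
Formula: \Delta P = \frac{1}{2} \rho (V_1^2 - V_2^2)
delta_P = 0.5·1014·(5.865² − 3.053²)/1000 = 12.71 kPa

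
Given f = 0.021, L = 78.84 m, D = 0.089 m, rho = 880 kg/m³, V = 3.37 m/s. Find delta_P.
Formula: \Delta P = f \frac{L}{D} \frac{\rho V^2}{2}
delta_P = 0.021·(78.84/0.089)·0.5·880·3.37²/1000 = 92.96 kPa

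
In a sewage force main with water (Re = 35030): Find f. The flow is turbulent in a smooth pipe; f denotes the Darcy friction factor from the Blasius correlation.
Formula: f = \frac{0.316}{Re^{0.25}}
f = 0.316/35030^0.25 = 0.0231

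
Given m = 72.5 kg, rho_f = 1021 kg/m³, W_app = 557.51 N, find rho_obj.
Formula: W_{app} = mg\left(1 - \frac{\rho_f}{\rho_{obj}}\right)
Substituting knowns: 557.51 = 72.5·9.81·(1 − 1021/rho_obj)
Solving for rho_obj: rho_obj = 1021/(1 − 557.51/(72.5·9.81)) = 4724 kg/m³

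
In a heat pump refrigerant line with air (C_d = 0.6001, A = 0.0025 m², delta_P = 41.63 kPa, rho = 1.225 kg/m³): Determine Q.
Formula: Q = C_d A \sqrt{\frac{2 \Delta P}{\rho}}
Q = 0.6001·0.0025·√(2·(41.63·1000)/1.225)·1000 = 391.1 L/s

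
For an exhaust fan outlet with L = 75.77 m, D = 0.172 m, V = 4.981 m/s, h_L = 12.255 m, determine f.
Formula: h_L = f \frac{L}{D} \frac{V^2}{2g}
Substituting knowns: 12.255 = f·(75.77/0.172)·4.981²/(2·9.81)
Solving for f: f = 12.255·2·9.81/((75.77/0.172)·4.981²) = 0.022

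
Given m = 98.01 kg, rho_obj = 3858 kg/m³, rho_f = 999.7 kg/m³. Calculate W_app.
Formula: W_{app} = mg\left(1 - \frac{\rho_f}{\rho_{obj}}\right)
W_app = 98.01·9.81·(1 − 999.7/3858) = 712.3 N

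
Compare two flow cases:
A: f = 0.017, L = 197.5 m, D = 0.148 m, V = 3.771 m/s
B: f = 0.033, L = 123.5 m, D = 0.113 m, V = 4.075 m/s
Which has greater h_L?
h_L(A) = 16.44 m, h_L(B) = 30.53 m. Answer: B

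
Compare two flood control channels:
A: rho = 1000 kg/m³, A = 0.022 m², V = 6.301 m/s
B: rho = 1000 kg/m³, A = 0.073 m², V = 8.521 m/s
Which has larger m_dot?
m_dot(A) = 138.6 kg/s, m_dot(B) = 622 kg/s. Answer: B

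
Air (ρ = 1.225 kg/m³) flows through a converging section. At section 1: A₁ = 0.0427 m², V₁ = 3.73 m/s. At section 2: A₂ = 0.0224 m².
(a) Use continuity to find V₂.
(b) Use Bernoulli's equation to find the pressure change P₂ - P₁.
(a) Continuity: A₁V₁=A₂V₂ -> V₂=A₁V₁/A₂=0.0427*3.73/0.0224=7.11 m/s
(b) Bernoulli: P₂-P₁=0.5*rho*(V₁^2-V₂^2)/1000=0.5*1.225*(3.73^2-7.11^2)/1000=-0.02244 kPa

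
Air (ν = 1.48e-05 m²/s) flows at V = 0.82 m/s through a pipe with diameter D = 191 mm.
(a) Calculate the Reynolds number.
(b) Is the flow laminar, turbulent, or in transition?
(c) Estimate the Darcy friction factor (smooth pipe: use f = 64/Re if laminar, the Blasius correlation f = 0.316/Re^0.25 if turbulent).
(a) Re = V·D/ν = 0.82·0.191/1.48e-05 = 10582
(b) Flow regime: turbulent (Re > 4000)
(c) Friction factor: f = 0.316/Re^0.25 = 0.316/10582^0.25 = 0.03116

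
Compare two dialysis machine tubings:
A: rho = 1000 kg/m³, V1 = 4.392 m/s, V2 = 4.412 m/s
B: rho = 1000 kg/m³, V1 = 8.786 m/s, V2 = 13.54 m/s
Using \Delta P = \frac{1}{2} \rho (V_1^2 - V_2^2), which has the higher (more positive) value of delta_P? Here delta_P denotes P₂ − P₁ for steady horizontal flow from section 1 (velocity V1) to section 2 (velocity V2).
delta_P(A) = -0.08804 kPa, delta_P(B) = -53.07 kPa. Answer: A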